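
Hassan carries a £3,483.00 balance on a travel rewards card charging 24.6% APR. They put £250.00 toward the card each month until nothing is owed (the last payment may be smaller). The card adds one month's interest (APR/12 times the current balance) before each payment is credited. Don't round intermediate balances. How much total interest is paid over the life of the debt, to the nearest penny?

Monthly rate r = 24.6%/12 = 2.05% = 0.0205.
Payoff takes n = ⌈−ln(1 − rB₀/P)/ln(1+r)⌉ = ⌈16.573⌉ = 17 payments; the last is £143.99.
Total paid = 16·£250.00 + £143.99 = £4,143.99.
Total interest = total paid − principal = £4,143.99 − £3,483.00 = £660.99.

£660.99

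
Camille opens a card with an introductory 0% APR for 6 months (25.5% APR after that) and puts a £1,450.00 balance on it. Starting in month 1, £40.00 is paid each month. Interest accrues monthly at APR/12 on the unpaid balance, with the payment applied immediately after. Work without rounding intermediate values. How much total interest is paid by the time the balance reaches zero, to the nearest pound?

£748

Promo months 1–6 at r₀ = 0%/12 = 0; months 7+ at r₁ = 25.5%/12 = 0.02125.
After month 6 (no interest yet): B = £1,450.00 − 6·£40.00 = £1,210.00.
Then at r₁ with £40.00/mo: n₂ = −ln(1 − r₁·B/P)/ln(1+r₁) ≈ 48.96 → 49 more payments.
Total paid = 54·£40.00 + £38.41 = £2,198.41; interest = £2,198.41 − £1,450.00 = £748.41.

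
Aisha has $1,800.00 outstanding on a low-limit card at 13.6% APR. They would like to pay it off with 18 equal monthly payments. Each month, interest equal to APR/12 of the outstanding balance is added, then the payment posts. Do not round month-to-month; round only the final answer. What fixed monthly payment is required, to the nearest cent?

Monthly rate r = 13.6%/12 = 1.13333% = 0.0113333.
Level-payment amortization: P = B₀·r / (1 − (1+r)^(−n)) = 1800.00·0.0113333 / (1 − 1.01133^(−18)).
Denominator 1 − (1+r)^(−18) = 0.18360148.
P = 20.4 / 0.18360148 ≈ 111.11.

$111.11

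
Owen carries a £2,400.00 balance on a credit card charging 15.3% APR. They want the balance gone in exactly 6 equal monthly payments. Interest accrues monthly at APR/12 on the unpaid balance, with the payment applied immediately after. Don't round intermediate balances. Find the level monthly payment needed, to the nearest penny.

Monthly rate r = 15.3%/12 = 1.275% = 0.01275.
Level-payment amortization: P = B₀·r / (1 − (1+r)^(−n)) = 2400.00·0.01275 / (1 − 1.01275^(−6)).
Denominator 1 − (1+r)^(−6) = 0.0731990103.
P = 30.6 / 0.0731990103 ≈ 418.04.

£418.04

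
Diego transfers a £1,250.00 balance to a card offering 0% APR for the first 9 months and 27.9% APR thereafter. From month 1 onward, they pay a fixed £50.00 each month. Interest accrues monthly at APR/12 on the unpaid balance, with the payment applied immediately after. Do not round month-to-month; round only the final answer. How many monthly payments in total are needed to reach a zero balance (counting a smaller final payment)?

Promo months 1–9 at r₀ = 0%/12 = 0; months 10+ at r₁ = 27.9%/12 = 0.02325.
After month 9 (no interest yet): B = £1,250.00 − 9·£50.00 = £800.00.
Then at r₁ with £50.00/mo: n₂ = −ln(1 − r₁·B/P)/ln(1+r₁) ≈ 20.24 → 21 more payments.

30 months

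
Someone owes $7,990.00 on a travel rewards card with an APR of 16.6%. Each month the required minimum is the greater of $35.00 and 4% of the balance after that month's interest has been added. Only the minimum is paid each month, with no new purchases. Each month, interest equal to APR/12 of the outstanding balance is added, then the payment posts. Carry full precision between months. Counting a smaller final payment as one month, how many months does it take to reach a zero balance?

Monthly rate r = 16.6%/12 = 1.38333% = 0.0138333.
While 4% of the post-interest balance exceeds $35.00, each month B ← (B·(1+r))·(1 − 0.04), i.e. B shrinks by the factor (1+r)·0.96 = 0.97328.
This holds for months 1–83. Entering month 84 the balance is $843.89; 4% of the post-interest balance is now below $35.00, so the flat $35.00 minimum applies from here.
From month 84 a fixed $35.00 at rate r clears $843.89 in 30 more payments. Total: 83 + 30 = 113 months.

113 months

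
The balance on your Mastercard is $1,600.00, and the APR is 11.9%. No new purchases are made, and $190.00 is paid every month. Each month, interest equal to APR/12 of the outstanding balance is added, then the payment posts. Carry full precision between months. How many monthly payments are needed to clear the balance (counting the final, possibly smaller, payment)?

Monthly rate r = 11.9%/12 = 0.991667% = 0.00991667.
Recurrence: B ← B·(1+r) − $190.00.
Month 1: interest $15.87; balance after payment $1,425.87.
Month 2: interest $14.14; balance after payment $1,250.01.
Closed form: n = −ln(1 − rB₀/P)/ln(1+r) = −ln(0.91649)/ln(1.00992) ≈ 8.837, so the balance reaches zero during payment 9.

9 payments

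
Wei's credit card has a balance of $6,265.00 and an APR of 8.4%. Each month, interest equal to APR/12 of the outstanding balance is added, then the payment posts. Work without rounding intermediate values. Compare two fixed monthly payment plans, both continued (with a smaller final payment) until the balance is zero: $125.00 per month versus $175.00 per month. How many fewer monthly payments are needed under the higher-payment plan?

Monthly rate r = 8.4%/12 = 0.7% = 0.007.
At $125.00/mo: n = ⌈−ln(1 − rB₀/P)/ln(1+r)⌉ = 62 payments (last $117.64); total interest = total paid − $6,265.00 = $1,477.64.
At $175.00/mo: 42 payments (last $62.41); total interest $972.41.
Payments saved = 62 − 42 = 20.

20 fewer payments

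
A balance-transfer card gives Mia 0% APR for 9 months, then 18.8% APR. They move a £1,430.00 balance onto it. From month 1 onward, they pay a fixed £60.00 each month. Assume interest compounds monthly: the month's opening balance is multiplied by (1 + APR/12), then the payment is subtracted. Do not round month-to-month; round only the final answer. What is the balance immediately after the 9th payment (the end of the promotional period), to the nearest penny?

£890.00

Promo months 1–9 at r₀ = 0%/12 = 0; months 10+ at r₁ = 18.8%/12 = 0.0156667.
After month 9 (no interest yet): B = £1,430.00 − 9·£60.00 = £890.00.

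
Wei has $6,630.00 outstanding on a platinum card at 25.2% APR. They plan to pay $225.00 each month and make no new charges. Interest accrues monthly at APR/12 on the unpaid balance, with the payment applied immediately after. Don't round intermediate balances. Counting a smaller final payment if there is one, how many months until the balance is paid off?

Monthly rate r = 25.2%/12 = 2.1% = 0.021.
Recurrence: B ← B·(1+r) − $225.00.
Month 1: interest $139.23; balance after payment $6,544.23.
Month 2: interest $137.43; balance after payment $6,456.66.
Closed form: n = −ln(1 − rB₀/P)/ln(1+r) = −ln(0.3812)/ln(1.021) ≈ 46.406, so the balance reaches zero during payment 47.

47 months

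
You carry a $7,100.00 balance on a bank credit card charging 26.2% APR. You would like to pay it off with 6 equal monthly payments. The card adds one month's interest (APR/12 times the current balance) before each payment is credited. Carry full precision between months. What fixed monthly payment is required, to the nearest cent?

Monthly rate r = 26.2%/12 = 2.18333% = 0.0218333.
Level-payment amortization: P = B₀·r / (1 − (1+r)^(−n)) = 7100.00·0.0218333 / (1 − 1.02183^(−6)).
Denominator 1 − (1+r)^(−6) = 0.121544825.
P = 155.017 / 0.121544825 ≈ 1275.39.

$1,275.39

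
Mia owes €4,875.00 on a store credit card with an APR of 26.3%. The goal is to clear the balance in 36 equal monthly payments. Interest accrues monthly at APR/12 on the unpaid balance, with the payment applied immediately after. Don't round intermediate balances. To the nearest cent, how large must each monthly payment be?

€197.20

Monthly rate r = 26.3%/12 = 2.19167% = 0.0219167.
Level-payment amortization: P = B₀·r / (1 − (1+r)^(−n)) = 4875.00·0.0219167 / (1 − 1.02192^(−36)).
Denominator 1 − (1+r)^(−36) = 0.541813129.
P = 106.844 / 0.541813129 ≈ 197.20.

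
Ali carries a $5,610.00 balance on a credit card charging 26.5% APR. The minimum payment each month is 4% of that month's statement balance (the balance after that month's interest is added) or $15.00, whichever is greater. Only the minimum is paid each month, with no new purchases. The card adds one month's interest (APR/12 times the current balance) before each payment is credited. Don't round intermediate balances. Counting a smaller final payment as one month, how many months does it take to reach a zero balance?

Monthly rate r = 26.5%/12 = 2.20833% = 0.0220833.
While 4% of the post-interest balance exceeds $15.00, each month B ← (B·(1+r))·(1 − 0.04), i.e. B shrinks by the factor (1+r)·0.96 = 0.9812.
This holds for months 1–144. Entering month 145 the balance is $364.79; 4% of the post-interest balance is now below $15.00, so the flat $15.00 minimum applies from here.
From month 145 a fixed $15.00 at rate r clears $364.79 in 36 more payments. Total: 144 + 36 = 180 months.

180 months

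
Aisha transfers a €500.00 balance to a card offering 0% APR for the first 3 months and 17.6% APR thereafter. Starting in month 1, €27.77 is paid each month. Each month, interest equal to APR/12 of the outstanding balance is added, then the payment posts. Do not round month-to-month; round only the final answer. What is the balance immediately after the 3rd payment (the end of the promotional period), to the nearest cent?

€416.69

Promo months 1–3 at r₀ = 0%/12 = 0; months 4+ at r₁ = 17.6%/12 = 0.0146667.
After month 3 (no interest yet): B = €500.00 − 3·€27.77 = €416.69.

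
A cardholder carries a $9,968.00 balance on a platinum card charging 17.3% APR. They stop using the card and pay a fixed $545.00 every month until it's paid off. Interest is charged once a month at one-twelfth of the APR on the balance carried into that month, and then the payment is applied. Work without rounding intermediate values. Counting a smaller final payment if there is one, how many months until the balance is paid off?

22 months

Monthly rate r = 17.3%/12 = 1.44167% = 0.0144167.
Recurrence: B ← B·(1+r) − $545.00.
Month 1: interest $143.71; balance after payment $9,566.71.
Month 2: interest $137.92; balance after payment $9,159.63.
Closed form: n = −ln(1 − rB₀/P)/ln(1+r) = −ln(0.73632)/ln(1.01442) ≈ 21.384, so the balance reaches zero during payment 22.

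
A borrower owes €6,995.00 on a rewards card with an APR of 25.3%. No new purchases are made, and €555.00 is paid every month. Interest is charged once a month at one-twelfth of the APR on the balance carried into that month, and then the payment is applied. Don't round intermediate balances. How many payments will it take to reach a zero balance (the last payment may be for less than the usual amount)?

15 payments

Monthly rate r = 25.3%/12 = 2.10833% = 0.0210833.
Recurrence: B ← B·(1+r) − €555.00.
Month 1: interest €147.48; balance after payment €6,587.48.
Month 2: interest €138.89; balance after payment €6,171.36.
Closed form: n = −ln(1 − rB₀/P)/ln(1+r) = −ln(0.73427)/ln(1.02108) ≈ 14.804, so the balance reaches zero during payment 15.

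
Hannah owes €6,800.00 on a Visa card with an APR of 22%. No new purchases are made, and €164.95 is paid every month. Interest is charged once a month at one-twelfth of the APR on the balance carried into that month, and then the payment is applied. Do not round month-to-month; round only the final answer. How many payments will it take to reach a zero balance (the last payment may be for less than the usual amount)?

78 payments

Monthly rate r = 22%/12 = 1.83333% = 0.0183333.
Recurrence: B ← B·(1+r) − €164.95.
Month 1: interest €124.67; balance after payment €6,759.72.
Month 2: interest €123.93; balance after payment €6,718.69.
Closed form: n = −ln(1 − rB₀/P)/ln(1+r) = −ln(0.24422)/ln(1.01833) ≈ 77.596, so the balance reaches zero during payment 78.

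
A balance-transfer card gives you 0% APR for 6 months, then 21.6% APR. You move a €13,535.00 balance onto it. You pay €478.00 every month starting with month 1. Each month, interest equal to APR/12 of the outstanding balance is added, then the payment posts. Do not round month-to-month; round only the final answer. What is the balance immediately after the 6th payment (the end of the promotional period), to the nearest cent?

€10,667.00

Promo months 1–6 at r₀ = 0%/12 = 0; months 7+ at r₁ = 21.6%/12 = 0.018.
After month 6 (no interest yet): B = €13,535.00 − 6·€478.00 = €10,667.00.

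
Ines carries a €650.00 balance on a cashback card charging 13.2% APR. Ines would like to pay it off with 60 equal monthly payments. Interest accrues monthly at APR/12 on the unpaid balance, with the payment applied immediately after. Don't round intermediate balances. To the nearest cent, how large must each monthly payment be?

Monthly rate r = 13.2%/12 = 1.1% = 0.011.
Level-payment amortization: P = B₀·r / (1 − (1+r)^(−n)) = 650.00·0.011 / (1 − 1.011^(−60)).
Denominator 1 − (1+r)^(−60) = 0.481282781.
P = 7.15 / 0.481282781 ≈ 14.86.

€14.86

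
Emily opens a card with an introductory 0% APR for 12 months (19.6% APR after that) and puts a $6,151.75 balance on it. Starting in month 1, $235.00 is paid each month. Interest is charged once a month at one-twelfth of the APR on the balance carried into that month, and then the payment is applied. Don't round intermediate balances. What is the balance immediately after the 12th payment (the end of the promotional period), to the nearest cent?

$3,331.75

Promo months 1–12 at r₀ = 0%/12 = 0; months 13+ at r₁ = 19.6%/12 = 0.0163333.
After month 12 (no interest yet): B = $6,151.75 − 12·$235.00 = $3,331.75.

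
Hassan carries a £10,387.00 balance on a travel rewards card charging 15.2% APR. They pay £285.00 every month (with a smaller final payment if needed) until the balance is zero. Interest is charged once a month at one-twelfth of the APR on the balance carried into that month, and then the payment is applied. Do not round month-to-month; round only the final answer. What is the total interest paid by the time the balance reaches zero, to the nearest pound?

Monthly rate r = 15.2%/12 = 1.26667% = 0.0126667.
Payoff takes n = ⌈−ln(1 − rB₀/P)/ln(1+r)⌉ = ⌈49.196⌉ = 50 payments; the last is £56.15.
Total paid = 49·£285.00 + £56.15 = £14,021.15.
Total interest = total paid − principal = £14,021.15 − £10,387.00 = £3,634.15.

£3,634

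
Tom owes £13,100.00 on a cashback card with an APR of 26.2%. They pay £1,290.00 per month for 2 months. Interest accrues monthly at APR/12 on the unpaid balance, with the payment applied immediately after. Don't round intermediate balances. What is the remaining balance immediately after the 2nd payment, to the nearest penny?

Monthly rate r = 26.2%/12 = 2.18333% = 0.0218333.
Each month: B ← B·(1+r) − £1,290.00.
Month 1: interest £286.02; balance after payment £12,096.02.
Month 2: interest £264.10; balance after payment £11,070.11.

£11,070.11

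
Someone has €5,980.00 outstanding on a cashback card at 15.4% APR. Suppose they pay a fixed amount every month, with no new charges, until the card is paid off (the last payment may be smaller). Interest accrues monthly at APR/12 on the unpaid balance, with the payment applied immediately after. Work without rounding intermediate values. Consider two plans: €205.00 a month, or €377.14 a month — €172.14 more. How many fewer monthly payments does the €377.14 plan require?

Monthly rate r = 15.4%/12 = 1.28333% = 0.0128333.
At €205.00/mo: n = ⌈−ln(1 − rB₀/P)/ln(1+r)⌉ = 37 payments (last €159.64); total interest = total paid − €5,980.00 = €1,559.64.
At €377.14/mo: 18 payments (last €317.79); total interest €749.17.
Payments saved = 37 − 18 = 19.

19 fewer payments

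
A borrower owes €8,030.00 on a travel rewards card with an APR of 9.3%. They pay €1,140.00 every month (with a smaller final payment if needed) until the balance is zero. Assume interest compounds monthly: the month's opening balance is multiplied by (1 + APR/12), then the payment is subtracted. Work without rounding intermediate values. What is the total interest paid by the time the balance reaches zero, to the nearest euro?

Monthly rate r = 9.3%/12 = 0.775% = 0.00775.
Payoff takes n = ⌈−ln(1 − rB₀/P)/ln(1+r)⌉ = ⌈7.271⌉ = 8 payments; the last is €310.32.
Total paid = 7·€1,140.00 + €310.32 = €8,290.32.
Total interest = total paid − principal = €8,290.32 − €8,030.00 = €260.32.

€260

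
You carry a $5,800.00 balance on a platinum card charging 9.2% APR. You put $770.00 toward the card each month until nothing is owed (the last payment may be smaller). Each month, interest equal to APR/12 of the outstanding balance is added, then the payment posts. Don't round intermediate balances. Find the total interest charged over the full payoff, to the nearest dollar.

$198

Monthly rate r = 9.2%/12 = 0.766667% = 0.00766667.
Payoff takes n = ⌈−ln(1 − rB₀/P)/ln(1+r)⌉ = ⌈7.788⌉ = 8 payments; the last is $607.57.
Total paid = 7·$770.00 + $607.57 = $5,997.57.
Total interest = total paid − principal = $5,997.57 − $5,800.00 = $197.57.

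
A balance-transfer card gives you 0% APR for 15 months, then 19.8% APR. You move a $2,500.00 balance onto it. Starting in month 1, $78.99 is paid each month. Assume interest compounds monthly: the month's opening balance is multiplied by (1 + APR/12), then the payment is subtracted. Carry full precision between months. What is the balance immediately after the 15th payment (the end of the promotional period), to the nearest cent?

$1,315.15

Promo months 1–15 at r₀ = 0%/12 = 0; months 16+ at r₁ = 19.8%/12 = 0.0165.
After month 15 (no interest yet): B = $2,500.00 − 15·$78.99 = $1,315.15.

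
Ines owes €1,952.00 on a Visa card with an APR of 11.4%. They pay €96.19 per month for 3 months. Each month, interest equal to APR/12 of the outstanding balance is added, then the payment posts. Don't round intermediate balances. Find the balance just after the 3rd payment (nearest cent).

Monthly rate r = 11.4%/12 = 0.95% = 0.0095.
Each month: B ← B·(1+r) − €96.19.
Month 1: interest €18.54; balance after payment €1,874.35.
Month 2: interest €17.81; balance after payment €1,795.97.
Month 3: interest €17.06; balance after payment €1,716.84.

€1,716.84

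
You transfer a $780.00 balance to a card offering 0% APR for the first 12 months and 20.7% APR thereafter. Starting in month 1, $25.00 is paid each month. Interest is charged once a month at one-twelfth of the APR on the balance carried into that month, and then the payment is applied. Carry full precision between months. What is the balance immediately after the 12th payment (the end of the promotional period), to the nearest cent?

$480.00

Promo months 1–12 at r₀ = 0%/12 = 0; months 13+ at r₁ = 20.7%/12 = 0.01725.
After month 12 (no interest yet): B = $780.00 − 12·$25.00 = $480.00.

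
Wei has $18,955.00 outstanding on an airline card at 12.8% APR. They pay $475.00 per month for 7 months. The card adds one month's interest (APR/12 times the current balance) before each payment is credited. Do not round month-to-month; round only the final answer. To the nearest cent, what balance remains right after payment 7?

$16,983.10

Monthly rate r = 12.8%/12 = 1.06667% = 0.0106667.
Each month: B ← B·(1+r) − $475.00.
Month 1: interest $202.19; balance after payment $18,682.19.
Month 2: interest $199.28; balance after payment $18,406.46.
Month 3: interest $196.34; balance after payment $18,127.80.
Month 4: interest $193.36; balance after payment $17,846.16.
Month 5: interest $190.36; balance after payment $17,561.52.
Month 6: interest $187.32; balance after payment $17,273.84.
Month 7: interest $184.25; balance after payment $16,983.10.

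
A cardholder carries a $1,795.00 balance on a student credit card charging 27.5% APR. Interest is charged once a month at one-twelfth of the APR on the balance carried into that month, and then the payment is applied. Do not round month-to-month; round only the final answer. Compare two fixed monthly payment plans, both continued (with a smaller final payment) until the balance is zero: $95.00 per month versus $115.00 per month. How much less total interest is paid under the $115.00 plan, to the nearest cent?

$131.81

Monthly rate r = 27.5%/12 = 2.29167% = 0.0229167.
At $95.00/mo: n = ⌈−ln(1 − rB₀/P)/ln(1+r)⌉ = 26 payments (last $4.04); total interest = total paid − $1,795.00 = $584.04.
At $115.00/mo: 20 payments (last $62.23); total interest $452.23.
Interest saved = $584.04 − $452.23 = $131.81.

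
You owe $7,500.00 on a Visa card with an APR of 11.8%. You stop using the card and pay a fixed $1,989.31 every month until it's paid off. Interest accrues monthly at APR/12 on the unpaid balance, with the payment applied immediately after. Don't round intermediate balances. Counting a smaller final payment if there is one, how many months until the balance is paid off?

4 payments

Monthly rate r = 11.8%/12 = 0.983333% = 0.00983333.
Recurrence: B ← B·(1+r) − $1,989.31.
Month 1: interest $73.75; balance after payment $5,584.44.
Month 2: interest $54.91; balance after payment $3,650.04.
Month 3: interest $35.89; balance after payment $1,696.63.
Month 4: interest $16.68; balance after payment $0.00.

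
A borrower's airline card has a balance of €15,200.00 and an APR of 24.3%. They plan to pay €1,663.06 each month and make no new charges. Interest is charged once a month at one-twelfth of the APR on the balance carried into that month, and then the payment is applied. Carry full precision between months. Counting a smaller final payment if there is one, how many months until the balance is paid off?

Monthly rate r = 24.3%/12 = 2.025% = 0.02025.
Recurrence: B ← B·(1+r) − €1,663.06.
Month 1: interest €307.80; balance after payment €13,844.74.
Month 2: interest €280.36; balance after payment €12,462.04.
Closed form: n = −ln(1 − rB₀/P)/ln(1+r) = −ln(0.81492)/ln(1.02025) ≈ 10.209, so the balance reaches zero during payment 11.

11 payments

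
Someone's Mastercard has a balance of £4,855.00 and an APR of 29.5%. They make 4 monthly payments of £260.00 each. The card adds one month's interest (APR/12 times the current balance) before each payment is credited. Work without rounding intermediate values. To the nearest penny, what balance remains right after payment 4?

Monthly rate r = 29.5%/12 = 2.45833% = 0.0245833.
Each month: B ← B·(1+r) − £260.00.
Month 1: interest £119.35; balance after payment £4,714.35.
Month 2: interest £115.89; balance after payment £4,570.25.
Month 3: interest £112.35; balance after payment £4,422.60.
Month 4: interest £108.72; balance after payment £4,271.32.

£4,271.32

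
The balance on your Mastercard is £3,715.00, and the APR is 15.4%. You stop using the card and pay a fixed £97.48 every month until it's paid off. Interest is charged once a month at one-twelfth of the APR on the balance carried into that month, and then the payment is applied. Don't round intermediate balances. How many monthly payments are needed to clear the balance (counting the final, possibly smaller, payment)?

Monthly rate r = 15.4%/12 = 1.28333% = 0.0128333.
Recurrence: B ← B·(1+r) − £97.48.
Month 1: interest £47.68; balance after payment £3,665.20.
Month 2: interest £47.04; balance after payment £3,614.75.
Closed form: n = −ln(1 − rB₀/P)/ln(1+r) = −ln(0.51092)/ln(1.01283) ≈ 52.664, so the balance reaches zero during payment 53.

53 payments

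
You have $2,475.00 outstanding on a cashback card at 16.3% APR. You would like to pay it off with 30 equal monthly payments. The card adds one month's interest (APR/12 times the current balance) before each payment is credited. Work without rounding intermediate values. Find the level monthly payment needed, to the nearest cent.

$101.00

Monthly rate r = 16.3%/12 = 1.35833% = 0.0135833.
Level-payment amortization: P = B₀·r / (1 − (1+r)^(−n)) = 2475.00·0.0135833 / (1 − 1.01358^(−30)).
Denominator 1 − (1+r)^(−30) = 0.332861231.
P = 33.6188 / 0.332861231 ≈ 101.00.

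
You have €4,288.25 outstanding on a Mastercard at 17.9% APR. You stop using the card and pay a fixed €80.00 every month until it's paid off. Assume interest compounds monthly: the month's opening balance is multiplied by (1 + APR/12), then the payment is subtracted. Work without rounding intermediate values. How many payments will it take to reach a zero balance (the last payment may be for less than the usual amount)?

109 months

Monthly rate r = 17.9%/12 = 1.49167% = 0.0149167.
Recurrence: B ← B·(1+r) − €80.00.
Month 1: interest €63.97; balance after payment €4,272.22.
Month 2: interest €63.73; balance after payment €4,255.94.
Closed form: n = −ln(1 − rB₀/P)/ln(1+r) = −ln(0.20042)/ln(1.01492) ≈ 108.556, so the balance reaches zero during payment 109.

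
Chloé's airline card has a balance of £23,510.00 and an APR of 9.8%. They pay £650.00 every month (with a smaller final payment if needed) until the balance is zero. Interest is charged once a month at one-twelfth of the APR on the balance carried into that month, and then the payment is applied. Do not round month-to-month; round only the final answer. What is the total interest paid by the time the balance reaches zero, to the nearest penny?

Monthly rate r = 9.8%/12 = 0.816667% = 0.00816667.
Payoff takes n = ⌈−ln(1 − rB₀/P)/ln(1+r)⌉ = ⌈43.044⌉ = 44 payments; the last is £28.81.
Total paid = 43·£650.00 + £28.81 = £27,978.81.
Total interest = total paid − principal = £27,978.81 − £23,510.00 = £4,468.81.

£4,468.81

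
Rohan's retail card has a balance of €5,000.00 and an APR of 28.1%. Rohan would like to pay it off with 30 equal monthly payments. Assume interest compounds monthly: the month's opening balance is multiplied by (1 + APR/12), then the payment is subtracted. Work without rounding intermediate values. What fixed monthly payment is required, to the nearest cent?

€233.87

Monthly rate r = 28.1%/12 = 2.34167% = 0.0234167.
Level-payment amortization: P = B₀·r / (1 − (1+r)^(−n)) = 5000.00·0.0234167 / (1 − 1.02342^(−30)).
Denominator 1 − (1+r)^(−30) = 0.500626559.
P = 117.083 / 0.500626559 ≈ 233.87.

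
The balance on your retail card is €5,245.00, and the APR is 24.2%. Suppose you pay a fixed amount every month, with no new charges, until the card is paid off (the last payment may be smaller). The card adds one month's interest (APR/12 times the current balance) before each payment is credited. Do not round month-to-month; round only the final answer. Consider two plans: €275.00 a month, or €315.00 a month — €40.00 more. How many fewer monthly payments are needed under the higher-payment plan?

Monthly rate r = 24.2%/12 = 2.01667% = 0.0201667.
At €275.00/mo: n = ⌈−ln(1 − rB₀/P)/ln(1+r)⌉ = 25 payments (last €88.09); total interest = total paid − €5,245.00 = €1,443.09.
At €315.00/mo: 21 payments (last €156.00); total interest €1,211.00.
Payments saved = 25 − 21 = 4.

4 fewer payments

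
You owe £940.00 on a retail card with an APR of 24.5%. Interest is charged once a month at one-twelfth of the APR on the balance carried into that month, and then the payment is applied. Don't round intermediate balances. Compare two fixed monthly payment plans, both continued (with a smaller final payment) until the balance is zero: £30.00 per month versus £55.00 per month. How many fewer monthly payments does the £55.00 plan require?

29 fewer payments

Monthly rate r = 24.5%/12 = 2.04167% = 0.0204167.
At £30.00/mo: n = ⌈−ln(1 − rB₀/P)/ln(1+r)⌉ = 51 payments (last £15.41); total interest = total paid − £940.00 = £575.41.
At £55.00/mo: 22 payments (last £12.95); total interest £227.95.
Payments saved = 51 − 22 = 29.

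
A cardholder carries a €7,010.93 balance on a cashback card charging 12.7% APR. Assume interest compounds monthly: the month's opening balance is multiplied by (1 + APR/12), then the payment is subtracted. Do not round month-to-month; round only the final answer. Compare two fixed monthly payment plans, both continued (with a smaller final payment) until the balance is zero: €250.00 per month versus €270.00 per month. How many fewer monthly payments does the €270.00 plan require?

3 fewer payments

Monthly rate r = 12.7%/12 = 1.05833% = 0.0105833.
At €250.00/mo: n = ⌈−ln(1 − rB₀/P)/ln(1+r)⌉ = 34 payments (last €111.78); total interest = total paid − €7,010.93 = €1,350.85.
At €270.00/mo: 31 payments (last €141.19); total interest €1,230.26.
Payments saved = 34 − 31 = 3.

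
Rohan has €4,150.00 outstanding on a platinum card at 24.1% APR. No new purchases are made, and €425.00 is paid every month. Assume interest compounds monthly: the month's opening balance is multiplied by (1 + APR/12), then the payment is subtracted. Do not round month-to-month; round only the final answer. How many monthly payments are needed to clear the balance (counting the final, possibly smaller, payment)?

Monthly rate r = 24.1%/12 = 2.00833% = 0.0200833.
Recurrence: B ← B·(1+r) − €425.00.
Month 1: interest €83.35; balance after payment €3,808.35.
Month 2: interest €76.48; balance after payment €3,459.83.
Closed form: n = −ln(1 − rB₀/P)/ln(1+r) = −ln(0.80389)/ln(1.02008) ≈ 10.978, so the balance reaches zero during payment 11.

11 months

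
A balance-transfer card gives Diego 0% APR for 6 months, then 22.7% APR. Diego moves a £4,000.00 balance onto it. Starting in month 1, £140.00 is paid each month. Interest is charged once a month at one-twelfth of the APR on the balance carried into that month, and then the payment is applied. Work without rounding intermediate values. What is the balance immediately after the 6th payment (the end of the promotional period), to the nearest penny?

Promo months 1–6 at r₀ = 0%/12 = 0; months 7+ at r₁ = 22.7%/12 = 0.0189167.
After month 6 (no interest yet): B = £4,000.00 − 6·£140.00 = £3,160.00.

£3,160.00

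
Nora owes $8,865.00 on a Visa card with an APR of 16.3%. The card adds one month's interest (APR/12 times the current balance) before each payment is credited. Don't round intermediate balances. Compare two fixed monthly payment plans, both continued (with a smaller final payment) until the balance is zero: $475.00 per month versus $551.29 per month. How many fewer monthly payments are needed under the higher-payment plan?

3 fewer payments

Monthly rate r = 16.3%/12 = 1.35833% = 0.0135833.
At $475.00/mo: n = ⌈−ln(1 − rB₀/P)/ln(1+r)⌉ = 22 payments (last $318.98); total interest = total paid − $8,865.00 = $1,428.98.
At $551.29/mo: 19 payments (last $147.48); total interest $1,205.70.
Payments saved = 22 − 19 = 3.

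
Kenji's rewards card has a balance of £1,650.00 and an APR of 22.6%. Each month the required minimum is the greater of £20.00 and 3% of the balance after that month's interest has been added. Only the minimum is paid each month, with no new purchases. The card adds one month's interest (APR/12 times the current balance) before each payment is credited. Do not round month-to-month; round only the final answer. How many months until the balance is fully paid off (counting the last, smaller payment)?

130 months

Monthly rate r = 22.6%/12 = 1.88333% = 0.0188333.
While 3% of the post-interest balance exceeds £20.00, each month B ← (B·(1+r))·(1 − 0.03), i.e. B shrinks by the factor (1+r)·0.97 = 0.98827.
This holds for months 1–79. Entering month 80 the balance is £649.53; 3% of the post-interest balance is now below £20.00, so the flat £20.00 minimum applies from here.
From month 80 a fixed £20.00 at rate r clears £649.53 in 51 more payments. Total: 79 + 51 = 130 months.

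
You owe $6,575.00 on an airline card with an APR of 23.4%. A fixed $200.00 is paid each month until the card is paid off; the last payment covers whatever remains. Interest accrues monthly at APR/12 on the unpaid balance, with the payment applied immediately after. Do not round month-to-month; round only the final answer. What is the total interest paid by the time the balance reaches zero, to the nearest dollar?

Monthly rate r = 23.4%/12 = 1.95% = 0.0195.
Payoff takes n = ⌈−ln(1 − rB₀/P)/ln(1+r)⌉ = ⌈53.055⌉ = 54 payments; the last is $11.02.
Total paid = 53·$200.00 + $11.02 = $10,611.02.
Total interest = total paid − principal = $10,611.02 − $6,575.00 = $4,036.02.

$4,036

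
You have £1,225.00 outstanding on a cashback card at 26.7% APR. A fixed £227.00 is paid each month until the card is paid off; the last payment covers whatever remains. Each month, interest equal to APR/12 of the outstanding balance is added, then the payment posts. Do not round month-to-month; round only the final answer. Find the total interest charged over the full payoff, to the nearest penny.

Monthly rate r = 26.7%/12 = 2.225% = 0.02225.
Payoff takes n = ⌈−ln(1 − rB₀/P)/ln(1+r)⌉ = ⌈5.813⌉ = 6 payments; the last is £184.86.
Total paid = 5·£227.00 + £184.86 = £1,319.86.
Total interest = total paid − principal = £1,319.86 − £1,225.00 = £94.86.

£94.86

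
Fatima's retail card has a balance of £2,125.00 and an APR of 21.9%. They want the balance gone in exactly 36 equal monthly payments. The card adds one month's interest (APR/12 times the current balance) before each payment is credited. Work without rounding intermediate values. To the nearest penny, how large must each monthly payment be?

Monthly rate r = 21.9%/12 = 1.825% = 0.01825.
Level-payment amortization: P = B₀·r / (1 − (1+r)^(−n)) = 2125.00·0.01825 / (1 − 1.01825^(−36)).
Denominator 1 − (1+r)^(−36) = 0.478516076.
P = 38.7812 / 0.478516076 ≈ 81.04.

£81.04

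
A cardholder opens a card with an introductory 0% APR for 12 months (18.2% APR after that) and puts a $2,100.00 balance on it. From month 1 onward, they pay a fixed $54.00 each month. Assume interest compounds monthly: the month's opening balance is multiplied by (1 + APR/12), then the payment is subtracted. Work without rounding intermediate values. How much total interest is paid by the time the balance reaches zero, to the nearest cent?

$427.62

Promo months 1–12 at r₀ = 0%/12 = 0; months 13+ at r₁ = 18.2%/12 = 0.0151667.
After month 12 (no interest yet): B = $2,100.00 − 12·$54.00 = $1,452.00.
Then at r₁ with $54.00/mo: n₂ = −ln(1 − r₁·B/P)/ln(1+r₁) ≈ 34.81 → 35 more payments.
Total paid = 46·$54.00 + $43.62 = $2,527.62; interest = $2,527.62 − $2,100.00 = $427.62.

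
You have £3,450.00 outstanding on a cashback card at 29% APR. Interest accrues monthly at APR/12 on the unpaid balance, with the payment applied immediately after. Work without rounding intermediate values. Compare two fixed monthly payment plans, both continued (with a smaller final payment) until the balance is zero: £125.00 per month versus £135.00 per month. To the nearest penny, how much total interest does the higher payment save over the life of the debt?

Monthly rate r = 29%/12 = 2.41667% = 0.0241667.
At £125.00/mo: n = ⌈−ln(1 − rB₀/P)/ln(1+r)⌉ = 47 payments (last £6.17); total interest = total paid − £3,450.00 = £2,306.17.
At £135.00/mo: 41 payments (last £34.78); total interest £1,984.78.
Interest saved = £2,306.17 − £1,984.78 = £321.39.

£321.39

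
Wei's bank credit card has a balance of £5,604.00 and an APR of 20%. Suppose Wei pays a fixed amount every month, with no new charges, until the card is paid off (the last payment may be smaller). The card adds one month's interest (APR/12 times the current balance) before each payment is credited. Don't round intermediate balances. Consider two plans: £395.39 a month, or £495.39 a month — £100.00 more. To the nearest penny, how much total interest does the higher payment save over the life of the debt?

£184.46

Monthly rate r = 20%/12 = 1.66667% = 0.0166667.
At £395.39/mo: n = ⌈−ln(1 − rB₀/P)/ln(1+r)⌉ = 17 payments (last £120.53); total interest = total paid − £5,604.00 = £842.77.
At £495.39/mo: 13 payments (last £317.63); total interest £658.31.
Interest saved = £842.77 − £658.31 = £184.46.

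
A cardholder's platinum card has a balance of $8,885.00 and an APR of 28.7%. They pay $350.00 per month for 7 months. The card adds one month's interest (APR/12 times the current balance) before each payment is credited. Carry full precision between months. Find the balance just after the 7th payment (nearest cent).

Monthly rate r = 28.7%/12 = 2.39167% = 0.0239167.
Each month: B ← B·(1+r) − $350.00.
Month 1: interest $212.50; balance after payment $8,747.50.
Month 2: interest $209.21; balance after payment $8,606.71.
Month 3: interest $205.84; balance after payment $8,462.55.
Month 4: interest $202.40; balance after payment $8,314.95.
Month 5: interest $198.87; balance after payment $8,163.82.
Month 6: interest $195.25; balance after payment $8,009.07.
Month 7: interest $191.55; balance after payment $7,850.62.

$7,850.62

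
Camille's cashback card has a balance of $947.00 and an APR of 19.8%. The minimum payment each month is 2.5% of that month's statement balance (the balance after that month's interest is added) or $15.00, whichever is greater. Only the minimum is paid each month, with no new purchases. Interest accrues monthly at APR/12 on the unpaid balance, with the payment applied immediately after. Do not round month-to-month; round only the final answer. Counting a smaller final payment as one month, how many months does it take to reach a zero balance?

117 months

Monthly rate r = 19.8%/12 = 1.65% = 0.0165.
While 2.5% of the post-interest balance exceeds $15.00, each month B ← (B·(1+r))·(1 − 0.025), i.e. B shrinks by the factor (1+r)·0.975 = 0.99109.
This holds for months 1–53. Entering month 54 the balance is $589.23; 2.5% of the post-interest balance is now below $15.00, so the flat $15.00 minimum applies from here.
From month 54 a fixed $15.00 at rate r clears $589.23 in 64 more payments. Total: 53 + 64 = 117 months.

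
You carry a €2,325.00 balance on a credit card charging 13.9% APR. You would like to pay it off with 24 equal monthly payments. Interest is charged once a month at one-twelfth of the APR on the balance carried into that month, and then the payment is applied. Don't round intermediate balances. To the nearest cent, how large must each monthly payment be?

€111.52

Monthly rate r = 13.9%/12 = 1.15833% = 0.0115833.
Level-payment amortization: P = B₀·r / (1 − (1+r)^(−n)) = 2325.00·0.0115833 / (1 − 1.01158^(−24)).
Denominator 1 − (1+r)^(−24) = 0.241492235.
P = 26.9313 / 0.241492235 ≈ 111.52.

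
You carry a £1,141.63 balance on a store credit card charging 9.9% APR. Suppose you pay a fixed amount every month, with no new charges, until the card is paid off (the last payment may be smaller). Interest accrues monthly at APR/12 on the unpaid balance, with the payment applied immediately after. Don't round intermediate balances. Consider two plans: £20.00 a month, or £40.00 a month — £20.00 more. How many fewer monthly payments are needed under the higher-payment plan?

45 fewer payments

Monthly rate r = 9.9%/12 = 0.825% = 0.00825.
At £20.00/mo: n = ⌈−ln(1 − rB₀/P)/ln(1+r)⌉ = 78 payments (last £9.70); total interest = total paid − £1,141.63 = £408.07.
At £40.00/mo: 33 payments (last £27.13); total interest £165.50.
Payments saved = 78 − 33 = 45.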